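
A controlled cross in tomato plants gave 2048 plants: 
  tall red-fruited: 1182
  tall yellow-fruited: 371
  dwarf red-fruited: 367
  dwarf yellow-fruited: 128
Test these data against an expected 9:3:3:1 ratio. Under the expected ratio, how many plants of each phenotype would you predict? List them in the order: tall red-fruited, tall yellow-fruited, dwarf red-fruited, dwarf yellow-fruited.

1152, 384, 384, 128

Expected counts for N = 2048 under a 9:3:3:1 ratio (total parts = 16):
  tall red-fruited: 2048 × 9/16 = 1152
  tall yellow-fruited: 2048 × 3/16 = 384
  dwarf red-fruited: 2048 × 3/16 = 384
  dwarf yellow-fruited: 2048 × 1/16 = 128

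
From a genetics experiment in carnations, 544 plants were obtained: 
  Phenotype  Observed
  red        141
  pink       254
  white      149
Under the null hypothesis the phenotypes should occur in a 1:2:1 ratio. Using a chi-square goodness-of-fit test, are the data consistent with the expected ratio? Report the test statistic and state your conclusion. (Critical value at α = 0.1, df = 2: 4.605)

2.618; consistent

Expected counts for N = 544 under a 1:2:1 ratio (total parts = 4):
  red: 544 × 1/4 = 136
  pink: 544 × 2/4 = 272
  white: 544 × 1/4 = 136
χ² = Σ (O − E)² / E
  red: (141 − 136)² / 136 = 0.1838
  pink: (254 − 272)² / 272 = 1.1912
  white: (149 − 136)² / 136 = 1.2426
χ² = 0.1838 + 1.1912 + 1.2426 = 2.6176 ≈ 2.618
Degrees of freedom = 3 − 1 = 2; critical value at α = 0.1 is 4.605.
Since 2.618 < 4.605, we fail to reject the null hypothesis — the data are consistent with the 1:2:1 ratio.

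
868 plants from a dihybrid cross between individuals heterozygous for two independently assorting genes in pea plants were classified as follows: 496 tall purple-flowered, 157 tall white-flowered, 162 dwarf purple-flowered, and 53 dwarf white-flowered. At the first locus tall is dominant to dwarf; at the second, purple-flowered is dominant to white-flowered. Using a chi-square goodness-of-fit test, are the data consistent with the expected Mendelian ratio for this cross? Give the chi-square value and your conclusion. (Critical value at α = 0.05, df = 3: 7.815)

A dihybrid F₂ with independent assortment and complete dominance at both loci gives a 9:3:3:1 phenotypic ratio.
The 9:3:3:1 ratio has 16 parts, so with N = 868 the expected counts are:
  tall purple-flowered: 868 × 9/16 = 488.25
  tall white-flowered: 868 × 3/16 = 162.75
  dwarf purple-flowered: 868 × 3/16 = 162.75
  dwarf white-flowered: 868 × 1/16 = 54.25
χ² = Σ (O − E)² / E
  tall purple-flowered: (496 − 488.25)² / 488.25 = 0.1230
  tall white-flowered: (157 − 162.75)² / 162.75 = 0.2031
  dwarf purple-flowered: (162 − 162.75)² / 162.75 = 0.0035
  dwarf white-flowered: (53 − 54.25)² / 54.25 = 0.0288
χ² = 0.1230 + 0.2031 + 0.0035 + 0.0288 = 0.3584 ≈ 0.358
Degrees of freedom = 4 − 1 = 3; critical value at α = 0.05 is 7.815.
Since 0.358 < 7.815, we fail to reject the null hypothesis — the data are consistent with the 9:3:3:1 ratio.

0.358; consistent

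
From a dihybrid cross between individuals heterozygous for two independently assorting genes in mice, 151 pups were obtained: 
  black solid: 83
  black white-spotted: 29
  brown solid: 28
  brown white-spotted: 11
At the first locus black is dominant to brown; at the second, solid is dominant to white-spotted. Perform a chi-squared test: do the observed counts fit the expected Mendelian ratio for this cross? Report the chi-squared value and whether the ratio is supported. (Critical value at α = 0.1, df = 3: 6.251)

0.323; consistent

A dihybrid F₂ with independent assortment and complete dominance at both loci gives a 9:3:3:1 phenotypic ratio.
Total ratio parts = 16. Expected numbers out of 151:
  black solid: 151 × 9/16 = 84.9375
  black white-spotted: 151 × 3/16 = 28.3125
  brown solid: 151 × 3/16 = 28.3125
  brown white-spotted: 151 × 1/16 = 9.4375
χ² = Σ (O − E)² / E
  black solid: (83 − 84.9375)² / 84.9375 = 0.0442
  black white-spotted: (29 − 28.3125)² / 28.3125 = 0.0167
  brown solid: (28 − 28.3125)² / 28.3125 = 0.0034
  brown white-spotted: (11 − 9.4375)² / 9.4375 = 0.2587
χ² = 0.0442 + 0.0167 + 0.0034 + 0.2587 = 0.323
Degrees of freedom = 4 − 1 = 3; critical value at α = 0.1 is 6.251.
Since 0.323 < 6.251, we fail to reject the null hypothesis — the data are consistent with the 9:3:3:1 ratio.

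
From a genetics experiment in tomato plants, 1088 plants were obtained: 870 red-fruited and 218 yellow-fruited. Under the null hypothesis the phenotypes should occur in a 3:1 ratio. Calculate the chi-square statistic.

14.294

Under the 3:1 hypothesis (Σ ratio = 4, N = 1088):
  red-fruited: 1088 × 3/4 = 816
  yellow-fruited: 1088 × 1/4 = 272
χ² = Σ (O − E)² / E
  red-fruited: (870 − 816)² / 816 = 3.5735
  yellow-fruited: (218 − 272)² / 272 = 10.7206
χ² = 3.5735 + 10.7206 = 14.2941 ≈ 14.294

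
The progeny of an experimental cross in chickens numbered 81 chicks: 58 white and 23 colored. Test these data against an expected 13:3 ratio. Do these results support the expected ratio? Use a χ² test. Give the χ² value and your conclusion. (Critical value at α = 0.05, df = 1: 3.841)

4.946; not consistent

Total ratio parts = 16. Expected numbers out of 81:
  white: 81 × 13/16 = 65.8125
  colored: 81 × 3/16 = 15.1875
χ² = Σ (O − E)² / E
  white: (58 − 65.8125)² / 65.8125 = 0.9274
  colored: (23 − 15.1875)² / 15.1875 = 4.0188
χ² = 0.9274 + 4.0188 = 4.9462 ≈ 4.946
Degrees of freedom = 2 − 1 = 1; critical value at α = 0.05 is 3.841.
Since 4.946 > 3.841, we reject the null hypothesis — the data do not fit the 13:3 ratio.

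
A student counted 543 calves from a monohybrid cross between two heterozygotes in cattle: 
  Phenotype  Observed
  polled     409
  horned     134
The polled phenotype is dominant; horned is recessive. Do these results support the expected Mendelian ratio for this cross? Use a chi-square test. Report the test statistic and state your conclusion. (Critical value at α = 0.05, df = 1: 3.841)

For a monohybrid cross between heterozygotes with complete dominance, the expected phenotypic ratio is 3:1.
The 3:1 ratio has 4 parts, so with N = 543 the expected counts are:
  polled: 543 × 3/4 = 407.25
  horned: 543 × 1/4 = 135.75
χ² = Σ (O − E)² / E
  polled: (409 − 407.25)² / 407.25 = 0.0075
  horned: (134 − 135.75)² / 135.75 = 0.0226
χ² = 0.0075 + 0.0226 = 0.0301 ≈ 0.030
Degrees of freedom = 2 − 1 = 1; critical value at α = 0.05 is 3.841.
Since 0.030 < 3.841, we fail to reject the null hypothesis — the data are consistent with the 3:1 ratio.

0.030; consistent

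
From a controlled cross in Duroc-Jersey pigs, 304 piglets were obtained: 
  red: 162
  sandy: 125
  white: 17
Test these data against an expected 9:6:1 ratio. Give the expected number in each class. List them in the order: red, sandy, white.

171, 114, 19

Total ratio parts = 16. Expected numbers out of 304:
  red: 304 × 9/16 = 171
  sandy: 304 × 6/16 = 114
  white: 304 × 1/16 = 19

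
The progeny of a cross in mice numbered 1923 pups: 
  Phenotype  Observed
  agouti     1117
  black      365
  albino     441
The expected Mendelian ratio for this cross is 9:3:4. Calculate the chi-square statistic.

4.494

Under the 9:3:4 hypothesis (Σ ratio = 16, N = 1923):
  agouti: 1923 × 9/16 = 1081.6875
  black: 1923 × 3/16 = 360.5625
  albino: 1923 × 4/16 = 480.75
χ² = Σ (O − E)² / E
  agouti: (1117 − 1081.6875)² / 1081.6875 = 1.1528
  black: (365 − 360.5625)² / 360.5625 = 0.0546
  albino: (441 − 480.75)² / 480.75 = 3.2867
χ² = 1.1528 + 0.0546 + 3.2867 = 4.4941 ≈ 4.494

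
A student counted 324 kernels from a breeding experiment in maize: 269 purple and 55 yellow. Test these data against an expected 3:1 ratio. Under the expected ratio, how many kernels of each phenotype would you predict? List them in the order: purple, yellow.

243, 81

Under the 3:1 hypothesis (Σ ratio = 4, N = 324):
  purple: 324 × 3/4 = 243
  yellow: 324 × 1/4 = 81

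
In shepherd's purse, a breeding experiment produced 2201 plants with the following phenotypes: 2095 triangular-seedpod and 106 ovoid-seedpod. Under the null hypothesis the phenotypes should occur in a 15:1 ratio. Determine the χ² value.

Total ratio parts = 16. Expected numbers out of 2201:
  triangular-seedpod: 2201 × 15/16 = 2063.4375
  ovoid-seedpod: 2201 × 1/16 = 137.5625
χ² = Σ (O − E)² / E
  triangular-seedpod: (2095 − 2063.4375)² / 2063.4375 = 0.4828
  ovoid-seedpod: (106 − 137.5625)² / 137.5625 = 7.2417
χ² = 0.4828 + 7.2417 = 7.7245 ≈ 7.725

7.725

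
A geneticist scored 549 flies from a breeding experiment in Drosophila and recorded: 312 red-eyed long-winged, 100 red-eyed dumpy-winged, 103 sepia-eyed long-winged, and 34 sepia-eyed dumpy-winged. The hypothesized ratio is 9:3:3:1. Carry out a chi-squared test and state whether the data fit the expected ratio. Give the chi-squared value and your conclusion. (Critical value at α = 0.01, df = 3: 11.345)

0.120; consistent

The 9:3:3:1 ratio has 16 parts, so with N = 549 the expected counts are:
  red-eyed long-winged: 549 × 9/16 = 308.8125
  red-eyed dumpy-winged: 549 × 3/16 = 102.9375
  sepia-eyed long-winged: 549 × 3/16 = 102.9375
  sepia-eyed dumpy-winged: 549 × 1/16 = 34.3125
χ² = Σ (O − E)² / E
  red-eyed long-winged: (312 − 308.8125)² / 308.8125 = 0.0329
  red-eyed dumpy-winged: (100 − 102.9375)² / 102.9375 = 0.0838
  sepia-eyed long-winged: (103 − 102.9375)² / 102.9375 = 0.0000
  sepia-eyed dumpy-winged: (34 − 34.3125)² / 34.3125 = 0.0028
χ² = 0.0329 + 0.0838 + 0.0000 + 0.0028 = 0.1195 ≈ 0.120
Degrees of freedom = 4 − 1 = 3; critical value at α = 0.01 is 11.345.
Since 0.120 < 11.345, we fail to reject the null hypothesis — the data are consistent with the 9:3:3:1 ratio.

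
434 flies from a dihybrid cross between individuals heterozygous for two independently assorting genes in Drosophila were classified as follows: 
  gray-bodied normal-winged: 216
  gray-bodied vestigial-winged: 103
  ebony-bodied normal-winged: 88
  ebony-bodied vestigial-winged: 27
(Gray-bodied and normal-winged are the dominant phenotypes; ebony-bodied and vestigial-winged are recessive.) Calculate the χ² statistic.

A dihybrid F₂ with independent assortment and complete dominance at both loci gives a 9:3:3:1 phenotypic ratio.
Expected counts for N = 434 under a 9:3:3:1 ratio (total parts = 16):
  gray-bodied normal-winged: 434 × 9/16 = 244.125
  gray-bodied vestigial-winged: 434 × 3/16 = 81.375
  ebony-bodied normal-winged: 434 × 3/16 = 81.375
  ebony-bodied vestigial-winged: 434 × 1/16 = 27.125
χ² = Σ (O − E)² / E
  gray-bodied normal-winged: (216 − 244.125)² / 244.125 = 3.2402
  gray-bodied vestigial-winged: (103 − 81.375)² / 81.375 = 5.7467
  ebony-bodied normal-winged: (88 − 81.375)² / 81.375 = 0.5394
  ebony-bodied vestigial-winged: (27 − 27.125)² / 27.125 = 0.0006
χ² = 3.2402 + 5.7467 + 0.5394 + 0.0006 = 9.5269 ≈ 9.527

9.527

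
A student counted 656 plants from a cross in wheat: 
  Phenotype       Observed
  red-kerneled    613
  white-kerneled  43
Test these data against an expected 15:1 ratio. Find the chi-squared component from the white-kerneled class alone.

0.098

The 15:1 ratio has 16 parts, so with N = 656 the expected counts are:
  red-kerneled: 656 × 15/16 = 615
  white-kerneled: 656 × 1/16 = 41
Contribution of white-kerneled: (43 − 41)² / 41 = 0.0976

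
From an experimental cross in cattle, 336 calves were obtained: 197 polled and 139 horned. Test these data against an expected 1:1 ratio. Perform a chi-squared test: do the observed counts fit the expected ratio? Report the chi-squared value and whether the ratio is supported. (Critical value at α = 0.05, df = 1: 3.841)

The 1:1 ratio has 2 parts, so with N = 336 the expected counts are:
  polled: 336 × 1/2 = 168
  horned: 336 × 1/2 = 168
χ² = Σ (O − E)² / E
  polled: (197 − 168)² / 168 = 5.0060
  horned: (139 − 168)² / 168 = 5.0060
χ² = 5.0060 + 5.0060 = 10.012
Degrees of freedom = 2 − 1 = 1; critical value at α = 0.05 is 3.841.
Since 10.012 > 3.841, we reject the null hypothesis — the data do not fit the 1:1 ratio.

10.012; not consistent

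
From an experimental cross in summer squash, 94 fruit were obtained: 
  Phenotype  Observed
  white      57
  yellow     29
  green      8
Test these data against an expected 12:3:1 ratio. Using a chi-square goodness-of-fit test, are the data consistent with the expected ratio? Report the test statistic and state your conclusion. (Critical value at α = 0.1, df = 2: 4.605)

10.695; not consistent

Under the 12:3:1 hypothesis (Σ ratio = 16, N = 94):
  white: 94 × 12/16 = 70.5
  yellow: 94 × 3/16 = 17.625
  green: 94 × 1/16 = 5.875
χ² = Σ (O − E)² / E
  white: (57 − 70.5)² / 70.5 = 2.5851
  yellow: (29 − 17.625)² / 17.625 = 7.3413
  green: (8 − 5.875)² / 5.875 = 0.7686
χ² = 2.5851 + 7.3413 + 0.7686 = 10.695
Degrees of freedom = 3 − 1 = 2; critical value at α = 0.1 is 4.605.
Since 10.695 > 4.605, we reject the null hypothesis — the data do not fit the 12:3:1 ratio.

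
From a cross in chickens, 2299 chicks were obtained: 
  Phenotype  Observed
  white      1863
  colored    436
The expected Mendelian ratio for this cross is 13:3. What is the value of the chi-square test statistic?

The 13:3 ratio has 16 parts, so with N = 2299 the expected counts are:
  white: 2299 × 13/16 = 1867.9375
  colored: 2299 × 3/16 = 431.0625
χ² = Σ (O − E)² / E
  white: (1863 − 1867.9375)² / 1867.9375 = 0.0131
  colored: (436 − 431.0625)² / 431.0625 = 0.0566
χ² = 0.0131 + 0.0566 = 0.0697 ≈ 0.070

0.070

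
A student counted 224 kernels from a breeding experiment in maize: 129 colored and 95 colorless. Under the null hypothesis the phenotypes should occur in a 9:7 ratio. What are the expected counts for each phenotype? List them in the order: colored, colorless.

Expected counts for N = 224 under a 9:7 ratio (total parts = 16):
  colored: 224 × 9/16 = 126
  colorless: 224 × 7/16 = 98

126, 98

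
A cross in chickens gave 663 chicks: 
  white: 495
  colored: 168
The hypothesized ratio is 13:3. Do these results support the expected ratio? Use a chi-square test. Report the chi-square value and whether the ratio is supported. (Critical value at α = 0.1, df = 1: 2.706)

18.896; not consistent

Under the 13:3 hypothesis (Σ ratio = 16, N = 663):
  white: 663 × 13/16 = 538.6875
  colored: 663 × 3/16 = 124.3125
χ² = Σ (O − E)² / E
  white: (495 − 538.6875)² / 538.6875 = 3.5431
  colored: (168 − 124.3125)² / 124.3125 = 15.3532
χ² = 3.5431 + 15.3532 = 18.8963 ≈ 18.896
Degrees of freedom = 2 − 1 = 1; critical value at α = 0.1 is 2.706.
Since 18.896 > 2.706, we reject the null hypothesis — the data do not fit the 13:3 ratio.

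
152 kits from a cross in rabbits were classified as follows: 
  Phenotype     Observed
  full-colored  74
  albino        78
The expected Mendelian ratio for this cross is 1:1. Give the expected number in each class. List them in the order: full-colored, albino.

Under the 1:1 hypothesis (Σ ratio = 2, N = 152):
  full-colored: 152 × 1/2 = 76
  albino: 152 × 1/2 = 76

76, 76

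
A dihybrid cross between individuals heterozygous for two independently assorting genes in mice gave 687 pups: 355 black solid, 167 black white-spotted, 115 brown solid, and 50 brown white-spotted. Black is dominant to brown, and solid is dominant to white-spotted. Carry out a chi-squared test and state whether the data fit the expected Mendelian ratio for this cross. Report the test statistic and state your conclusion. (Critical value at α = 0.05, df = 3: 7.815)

16.521; not consistent

A dihybrid F₂ with independent assortment and complete dominance at both loci gives a 9:3:3:1 phenotypic ratio.
Expected counts for N = 687 under a 9:3:3:1 ratio (total parts = 16):
  black solid: 687 × 9/16 = 386.4375
  black white-spotted: 687 × 3/16 = 128.8125
  brown solid: 687 × 3/16 = 128.8125
  brown white-spotted: 687 × 1/16 = 42.9375
χ² = Σ (O − E)² / E
  black solid: (355 − 386.4375)² / 386.4375 = 2.5575
  black white-spotted: (167 − 128.8125)² / 128.8125 = 11.3210
  brown solid: (115 − 128.8125)² / 128.8125 = 1.4811
  brown white-spotted: (50 − 42.9375)² / 42.9375 = 1.1617
χ² = 2.5575 + 11.3210 + 1.4811 + 1.1617 = 16.5213 ≈ 16.521
Degrees of freedom = 4 − 1 = 3; critical value at α = 0.05 is 7.815.
Since 16.521 > 7.815, we reject the null hypothesis — the data do not fit the 9:3:3:1 ratio.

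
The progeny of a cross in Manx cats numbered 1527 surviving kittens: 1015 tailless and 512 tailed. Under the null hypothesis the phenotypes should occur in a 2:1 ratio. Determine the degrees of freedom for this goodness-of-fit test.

1

A goodness-of-fit test with 2 phenotype classes has df = 2 − 1 = 1.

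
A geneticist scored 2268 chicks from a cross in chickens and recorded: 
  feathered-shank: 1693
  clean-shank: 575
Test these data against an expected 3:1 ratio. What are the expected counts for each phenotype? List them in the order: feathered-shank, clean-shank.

1701, 567

The 3:1 ratio has 4 parts, so with N = 2268 the expected counts are:
  feathered-shank: 2268 × 3/4 = 1701
  clean-shank: 2268 × 1/4 = 567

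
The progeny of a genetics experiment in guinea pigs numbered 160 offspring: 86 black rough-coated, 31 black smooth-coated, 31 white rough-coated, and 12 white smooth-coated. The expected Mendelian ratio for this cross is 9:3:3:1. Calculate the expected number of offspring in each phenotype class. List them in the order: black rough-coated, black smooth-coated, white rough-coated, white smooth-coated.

The 9:3:3:1 ratio has 16 parts, so with N = 160 the expected counts are:
  black rough-coated: 160 × 9/16 = 90
  black smooth-coated: 160 × 3/16 = 30
  white rough-coated: 160 × 3/16 = 30
  white smooth-coated: 160 × 1/16 = 10

90, 30, 30, 10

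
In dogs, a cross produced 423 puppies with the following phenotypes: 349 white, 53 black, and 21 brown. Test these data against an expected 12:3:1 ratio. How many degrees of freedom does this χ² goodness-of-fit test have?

A goodness-of-fit test with 3 phenotype classes has df = 3 − 1 = 2.

2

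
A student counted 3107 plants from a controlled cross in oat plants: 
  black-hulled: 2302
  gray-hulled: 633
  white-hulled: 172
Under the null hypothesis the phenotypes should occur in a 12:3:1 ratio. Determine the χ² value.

7.244

The 12:3:1 ratio has 16 parts, so with N = 3107 the expected counts are:
  black-hulled: 3107 × 12/16 = 2330.25
  gray-hulled: 3107 × 3/16 = 582.5625
  white-hulled: 3107 × 1/16 = 194.1875
χ² = Σ (O − E)² / E
  black-hulled: (2302 − 2330.25)² / 2330.25 = 0.3425
  gray-hulled: (633 − 582.5625)² / 582.5625 = 4.3668
  white-hulled: (172 − 194.1875)² / 194.1875 = 2.5351
χ² = 0.3425 + 4.3668 + 2.5351 = 7.2444 ≈ 7.244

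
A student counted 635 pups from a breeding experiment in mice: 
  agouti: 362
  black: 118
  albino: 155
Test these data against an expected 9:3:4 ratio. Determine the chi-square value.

0.163

The 9:3:4 ratio has 16 parts, so with N = 635 the expected counts are:
  agouti: 635 × 9/16 = 357.1875
  black: 635 × 3/16 = 119.0625
  albino: 635 × 4/16 = 158.75
χ² = Σ (O − E)² / E
  agouti: (362 − 357.1875)² / 357.1875 = 0.0648
  black: (118 − 119.0625)² / 119.0625 = 0.0095
  albino: (155 − 158.75)² / 158.75 = 0.0886
χ² = 0.0648 + 0.0095 + 0.0886 = 0.1629 ≈ 0.163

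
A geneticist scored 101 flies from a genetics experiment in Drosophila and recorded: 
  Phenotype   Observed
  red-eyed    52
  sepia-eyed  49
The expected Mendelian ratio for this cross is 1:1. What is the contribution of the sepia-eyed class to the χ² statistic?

0.045

Expected counts for N = 101 under a 1:1 ratio (total parts = 2):
  red-eyed: 101 × 1/2 = 50.5
  sepia-eyed: 101 × 1/2 = 50.5
Contribution of sepia-eyed: (49 − 50.5)² / 50.5 = 0.0446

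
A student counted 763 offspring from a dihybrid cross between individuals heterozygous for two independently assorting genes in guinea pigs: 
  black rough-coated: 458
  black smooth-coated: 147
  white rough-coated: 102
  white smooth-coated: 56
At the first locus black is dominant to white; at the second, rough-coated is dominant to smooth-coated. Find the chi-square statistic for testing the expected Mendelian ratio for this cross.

A dihybrid F₂ with independent assortment and complete dominance at both loci gives a 9:3:3:1 phenotypic ratio.
Total ratio parts = 16. Expected numbers out of 763:
  black rough-coated: 763 × 9/16 = 429.1875
  black smooth-coated: 763 × 3/16 = 143.0625
  white rough-coated: 763 × 3/16 = 143.0625
  white smooth-coated: 763 × 1/16 = 47.6875
χ² = Σ (O − E)² / E
  black rough-coated: (458 − 429.1875)² / 429.1875 = 1.9343
  black smooth-coated: (147 − 143.0625)² / 143.0625 = 0.1084
  white rough-coated: (102 − 143.0625)² / 143.0625 = 11.7860
  white smooth-coated: (56 − 47.6875)² / 47.6875 = 1.4490
χ² = 1.9343 + 0.1084 + 11.7860 + 1.4490 = 15.2777 ≈ 15.278

15.278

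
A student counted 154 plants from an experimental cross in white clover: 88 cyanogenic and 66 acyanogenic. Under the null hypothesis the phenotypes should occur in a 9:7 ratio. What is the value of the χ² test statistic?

0.050

Expected counts for N = 154 under a 9:7 ratio (total parts = 16):
  cyanogenic: 154 × 9/16 = 86.625
  acyanogenic: 154 × 7/16 = 67.375
χ² = Σ (O − E)² / E
  cyanogenic: (88 − 86.625)² / 86.625 = 0.0218
  acyanogenic: (66 − 67.375)² / 67.375 = 0.0281
χ² = 0.0218 + 0.0281 = 0.0499 ≈ 0.050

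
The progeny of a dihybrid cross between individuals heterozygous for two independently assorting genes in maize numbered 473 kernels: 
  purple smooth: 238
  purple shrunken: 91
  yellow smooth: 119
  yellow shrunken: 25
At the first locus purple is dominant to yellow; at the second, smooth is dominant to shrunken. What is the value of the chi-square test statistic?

14.085

A dihybrid F₂ with independent assortment and complete dominance at both loci gives a 9:3:3:1 phenotypic ratio.
Total ratio parts = 16. Expected numbers out of 473:
  purple smooth: 473 × 9/16 = 266.0625
  purple shrunken: 473 × 3/16 = 88.6875
  yellow smooth: 473 × 3/16 = 88.6875
  yellow shrunken: 473 × 1/16 = 29.5625
χ² = Σ (O − E)² / E
  purple smooth: (238 − 266.0625)² / 266.0625 = 2.9598
  purple shrunken: (91 − 88.6875)² / 88.6875 = 0.0603
  yellow smooth: (119 − 88.6875)² / 88.6875 = 10.3605
  yellow shrunken: (25 − 29.5625)² / 29.5625 = 0.7041
χ² = 2.9598 + 0.0603 + 10.3605 + 0.7041 = 14.0847 ≈ 14.085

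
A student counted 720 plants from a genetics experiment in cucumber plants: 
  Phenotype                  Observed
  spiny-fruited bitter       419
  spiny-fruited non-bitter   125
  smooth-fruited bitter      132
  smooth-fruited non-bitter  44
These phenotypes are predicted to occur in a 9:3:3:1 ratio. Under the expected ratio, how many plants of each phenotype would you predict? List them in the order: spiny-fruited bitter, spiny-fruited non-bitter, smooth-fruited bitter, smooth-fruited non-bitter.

405, 135, 135, 45

The 9:3:3:1 ratio has 16 parts, so with N = 720 the expected counts are:
  spiny-fruited bitter: 720 × 9/16 = 405
  spiny-fruited non-bitter: 720 × 3/16 = 135
  smooth-fruited bitter: 720 × 3/16 = 135
  smooth-fruited non-bitter: 720 × 1/16 = 45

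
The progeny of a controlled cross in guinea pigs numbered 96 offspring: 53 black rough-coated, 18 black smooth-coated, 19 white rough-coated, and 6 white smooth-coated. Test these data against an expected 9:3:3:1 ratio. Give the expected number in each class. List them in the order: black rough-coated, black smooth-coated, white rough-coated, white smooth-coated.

The 9:3:3:1 ratio has 16 parts, so with N = 96 the expected counts are:
  black rough-coated: 96 × 9/16 = 54
  black smooth-coated: 96 × 3/16 = 18
  white rough-coated: 96 × 3/16 = 18
  white smooth-coated: 96 × 1/16 = 6

54, 18, 18, 6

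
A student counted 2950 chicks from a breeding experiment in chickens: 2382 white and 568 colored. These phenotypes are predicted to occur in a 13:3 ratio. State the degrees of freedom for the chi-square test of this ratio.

1

A goodness-of-fit test with 2 phenotype classes has df = 2 − 1 = 1.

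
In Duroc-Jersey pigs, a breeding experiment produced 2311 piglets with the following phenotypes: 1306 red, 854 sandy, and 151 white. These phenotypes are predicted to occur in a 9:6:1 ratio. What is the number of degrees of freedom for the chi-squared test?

A goodness-of-fit test with 3 phenotype classes has df = 3 − 1 = 2.

2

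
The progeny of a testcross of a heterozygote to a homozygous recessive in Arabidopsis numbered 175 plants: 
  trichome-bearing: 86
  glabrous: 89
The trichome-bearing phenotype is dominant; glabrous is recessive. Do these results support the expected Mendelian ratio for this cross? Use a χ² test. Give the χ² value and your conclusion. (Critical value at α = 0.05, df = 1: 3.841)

A testcross of a heterozygote (Aa × aa) gives a 1:1 phenotypic ratio.
Total ratio parts = 2. Expected numbers out of 175:
  trichome-bearing: 175 × 1/2 = 87.5
  glabrous: 175 × 1/2 = 87.5
χ² = Σ (O − E)² / E
  trichome-bearing: (86 − 87.5)² / 87.5 = 0.0257
  glabrous: (89 − 87.5)² / 87.5 = 0.0257
χ² = 0.0257 + 0.0257 = 0.0514 ≈ 0.051
Degrees of freedom = 2 − 1 = 1; critical value at α = 0.05 is 3.841.
Since 0.051 < 3.841, we fail to reject the null hypothesis — the data are consistent with the 1:1 ratio.

0.051; consistent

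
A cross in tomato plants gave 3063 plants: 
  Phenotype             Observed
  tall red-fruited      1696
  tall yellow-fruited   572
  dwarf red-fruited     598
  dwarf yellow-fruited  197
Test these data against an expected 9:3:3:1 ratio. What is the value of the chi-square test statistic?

1.569

Expected counts for N = 3063 under a 9:3:3:1 ratio (total parts = 16):
  tall red-fruited: 3063 × 9/16 = 1722.9375
  tall yellow-fruited: 3063 × 3/16 = 574.3125
  dwarf red-fruited: 3063 × 3/16 = 574.3125
  dwarf yellow-fruited: 3063 × 1/16 = 191.4375
χ² = Σ (O − E)² / E
  tall red-fruited: (1696 − 1722.9375)² / 1722.9375 = 0.4212
  tall yellow-fruited: (572 − 574.3125)² / 574.3125 = 0.0093
  dwarf red-fruited: (598 − 574.3125)² / 574.3125 = 0.9770
  dwarf yellow-fruited: (197 − 191.4375)² / 191.4375 = 0.1616
χ² = 0.4212 + 0.0093 + 0.9770 + 0.1616 = 1.5691 ≈ 1.569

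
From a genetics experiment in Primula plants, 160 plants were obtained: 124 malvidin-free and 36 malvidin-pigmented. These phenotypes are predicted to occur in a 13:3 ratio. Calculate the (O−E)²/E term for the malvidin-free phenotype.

0.277

Expected counts for N = 160 under a 13:3 ratio (total parts = 16):
  malvidin-free: 160 × 13/16 = 130
  malvidin-pigmented: 160 × 3/16 = 30
Contribution of malvidin-free: (124 − 130)² / 130 = 0.2769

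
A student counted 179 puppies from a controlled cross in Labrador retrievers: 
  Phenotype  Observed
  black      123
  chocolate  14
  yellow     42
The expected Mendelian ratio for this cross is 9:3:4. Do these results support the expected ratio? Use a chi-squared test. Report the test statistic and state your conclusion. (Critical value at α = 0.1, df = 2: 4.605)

The 9:3:4 ratio has 16 parts, so with N = 179 the expected counts are:
  black: 179 × 9/16 = 100.6875
  chocolate: 179 × 3/16 = 33.5625
  yellow: 179 × 4/16 = 44.75
χ² = Σ (O − E)² / E
  black: (123 − 100.6875)² / 100.6875 = 4.9445
  chocolate: (14 − 33.5625)² / 33.5625 = 11.4024
  yellow: (42 − 44.75)² / 44.75 = 0.1690
χ² = 4.9445 + 11.4024 + 0.1690 = 16.5159 ≈ 16.516
Degrees of freedom = 3 − 1 = 2; critical value at α = 0.1 is 4.605.
Since 16.516 > 4.605, we reject the null hypothesis — the data do not fit the 9:3:4 ratio.

16.516; not consistent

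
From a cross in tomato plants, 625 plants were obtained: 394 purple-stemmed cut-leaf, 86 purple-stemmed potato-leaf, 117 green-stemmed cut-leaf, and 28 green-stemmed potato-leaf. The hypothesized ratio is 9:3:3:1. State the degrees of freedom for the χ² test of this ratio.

A goodness-of-fit test with 4 phenotype classes has df = 4 − 1 = 3.

3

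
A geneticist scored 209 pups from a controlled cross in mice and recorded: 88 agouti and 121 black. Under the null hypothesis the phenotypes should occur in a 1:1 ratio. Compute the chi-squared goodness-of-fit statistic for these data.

Expected counts for N = 209 under a 1:1 ratio (total parts = 2):
  agouti: 209 × 1/2 = 104.5
  black: 209 × 1/2 = 104.5
χ² = Σ (O − E)² / E
  agouti: (88 − 104.5)² / 104.5 = 2.6053
  black: (121 − 104.5)² / 104.5 = 2.6053
χ² = 2.6053 + 2.6053 = 5.2106 ≈ 5.211

5.211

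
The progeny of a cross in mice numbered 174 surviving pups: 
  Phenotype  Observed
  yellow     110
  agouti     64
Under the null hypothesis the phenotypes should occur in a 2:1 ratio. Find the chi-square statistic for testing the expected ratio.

0.931

Under the 2:1 hypothesis (Σ ratio = 3, N = 174):
  yellow: 174 × 2/3 = 116
  agouti: 174 × 1/3 = 58
χ² = Σ (O − E)² / E
  yellow: (110 − 116)² / 116 = 0.3103
  agouti: (64 − 58)² / 58 = 0.6207
χ² = 0.3103 + 0.6207 = 0.931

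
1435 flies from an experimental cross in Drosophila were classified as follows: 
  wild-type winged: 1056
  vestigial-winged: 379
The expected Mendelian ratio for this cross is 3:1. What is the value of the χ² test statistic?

1.524

Expected counts for N = 1435 under a 3:1 ratio (total parts = 4):
  wild-type winged: 1435 × 3/4 = 1076.25
  vestigial-winged: 1435 × 1/4 = 358.75
χ² = Σ (O − E)² / E
  wild-type winged: (1056 − 1076.25)² / 1076.25 = 0.3810
  vestigial-winged: (379 − 358.75)² / 358.75 = 1.1430
χ² = 0.3810 + 1.1430 = 1.524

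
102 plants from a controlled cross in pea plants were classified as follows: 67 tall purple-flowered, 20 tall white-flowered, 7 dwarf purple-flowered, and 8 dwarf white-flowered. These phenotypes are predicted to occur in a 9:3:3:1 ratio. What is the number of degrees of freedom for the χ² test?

A goodness-of-fit test with 4 phenotype classes has df = 4 − 1 = 3.

3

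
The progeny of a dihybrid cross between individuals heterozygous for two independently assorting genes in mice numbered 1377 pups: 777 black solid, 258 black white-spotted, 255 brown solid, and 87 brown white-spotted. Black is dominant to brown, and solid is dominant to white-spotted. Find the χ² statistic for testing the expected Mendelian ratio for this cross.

A dihybrid F₂ with independent assortment and complete dominance at both loci gives a 9:3:3:1 phenotypic ratio.
The 9:3:3:1 ratio has 16 parts, so with N = 1377 the expected counts are:
  black solid: 1377 × 9/16 = 774.5625
  black white-spotted: 1377 × 3/16 = 258.1875
  brown solid: 1377 × 3/16 = 258.1875
  brown white-spotted: 1377 × 1/16 = 86.0625
χ² = Σ (O − E)² / E
  black solid: (777 − 774.5625)² / 774.5625 = 0.0077
  black white-spotted: (258 − 258.1875)² / 258.1875 = 0.0001
  brown solid: (255 − 258.1875)² / 258.1875 = 0.0394
  brown white-spotted: (87 − 86.0625)² / 86.0625 = 0.0102
χ² = 0.0077 + 0.0001 + 0.0394 + 0.0102 = 0.0574 ≈ 0.057

0.057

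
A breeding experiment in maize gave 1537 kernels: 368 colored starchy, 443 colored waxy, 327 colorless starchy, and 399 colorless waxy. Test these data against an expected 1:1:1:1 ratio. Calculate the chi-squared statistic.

Under the 1:1:1:1 hypothesis (Σ ratio = 4, N = 1537):
  colored starchy: 1537 × 1/4 = 384.25
  colored waxy: 1537 × 1/4 = 384.25
  colorless starchy: 1537 × 1/4 = 384.25
  colorless waxy: 1537 × 1/4 = 384.25
χ² = Σ (O − E)² / E
  colored starchy: (368 − 384.25)² / 384.25 = 0.6872
  colored waxy: (443 − 384.25)² / 384.25 = 8.9826
  colorless starchy: (327 − 384.25)² / 384.25 = 8.5298
  colorless waxy: (399 − 384.25)² / 384.25 = 0.5662
χ² = 0.6872 + 8.9826 + 8.5298 + 0.5662 = 18.7658 ≈ 18.766

18.766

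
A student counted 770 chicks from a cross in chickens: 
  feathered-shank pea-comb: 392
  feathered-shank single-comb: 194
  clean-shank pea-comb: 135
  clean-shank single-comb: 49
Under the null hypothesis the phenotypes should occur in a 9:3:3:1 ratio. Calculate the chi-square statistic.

Under the 9:3:3:1 hypothesis (Σ ratio = 16, N = 770):
  feathered-shank pea-comb: 770 × 9/16 = 433.125
  feathered-shank single-comb: 770 × 3/16 = 144.375
  clean-shank pea-comb: 770 × 3/16 = 144.375
  clean-shank single-comb: 770 × 1/16 = 48.125
χ² = Σ (O − E)² / E
  feathered-shank pea-comb: (392 − 433.125)² / 433.125 = 3.9048
  feathered-shank single-comb: (194 − 144.375)² / 144.375 = 17.0573
  clean-shank pea-comb: (135 − 144.375)² / 144.375 = 0.6088
  clean-shank single-comb: (49 − 48.125)² / 48.125 = 0.0159
χ² = 3.9048 + 17.0573 + 0.6088 + 0.0159 = 21.5868 ≈ 21.587

21.587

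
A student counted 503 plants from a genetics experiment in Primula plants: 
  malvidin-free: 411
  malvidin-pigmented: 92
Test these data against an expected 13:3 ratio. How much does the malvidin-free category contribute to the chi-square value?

Total ratio parts = 16. Expected numbers out of 503:
  malvidin-free: 503 × 13/16 = 408.6875
  malvidin-pigmented: 503 × 3/16 = 94.3125
Contribution of malvidin-free: (411 − 408.6875)² / 408.6875 = 0.0131

0.013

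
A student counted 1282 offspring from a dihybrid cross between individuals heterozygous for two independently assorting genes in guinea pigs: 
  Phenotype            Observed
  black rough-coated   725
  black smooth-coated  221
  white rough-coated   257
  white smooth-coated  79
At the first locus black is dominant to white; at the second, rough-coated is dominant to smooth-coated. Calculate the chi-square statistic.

A dihybrid F₂ with independent assortment and complete dominance at both loci gives a 9:3:3:1 phenotypic ratio.
Under the 9:3:3:1 hypothesis (Σ ratio = 16, N = 1282):
  black rough-coated: 1282 × 9/16 = 721.125
  black smooth-coated: 1282 × 3/16 = 240.375
  white rough-coated: 1282 × 3/16 = 240.375
  white smooth-coated: 1282 × 1/16 = 80.125
χ² = Σ (O − E)² / E
  black rough-coated: (725 − 721.125)² / 721.125 = 0.0208
  black smooth-coated: (221 − 240.375)² / 240.375 = 1.5617
  white rough-coated: (257 − 240.375)² / 240.375 = 1.1498
  white smooth-coated: (79 − 80.125)² / 80.125 = 0.0158
χ² = 0.0208 + 1.5617 + 1.1498 + 0.0158 = 2.7481 ≈ 2.748

2.748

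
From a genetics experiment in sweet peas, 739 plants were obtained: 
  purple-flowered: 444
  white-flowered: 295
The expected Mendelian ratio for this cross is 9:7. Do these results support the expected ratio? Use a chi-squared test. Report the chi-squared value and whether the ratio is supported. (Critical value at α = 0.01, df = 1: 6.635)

4.408; consistent

Total ratio parts = 16. Expected numbers out of 739:
  purple-flowered: 739 × 9/16 = 415.6875
  white-flowered: 739 × 7/16 = 323.3125
χ² = Σ (O − E)² / E
  purple-flowered: (444 − 415.6875)² / 415.6875 = 1.9284
  white-flowered: (295 − 323.3125)² / 323.3125 = 2.4793
χ² = 1.9284 + 2.4793 = 4.4077 ≈ 4.408
Degrees of freedom = 2 − 1 = 1; critical value at α = 0.01 is 6.635.
Since 4.408 < 6.635, we fail to reject the null hypothesis — the data are consistent with the 9:7 ratio.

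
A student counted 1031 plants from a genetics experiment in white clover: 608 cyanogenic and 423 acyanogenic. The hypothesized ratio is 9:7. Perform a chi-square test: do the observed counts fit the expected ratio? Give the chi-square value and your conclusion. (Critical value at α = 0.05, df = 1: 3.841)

3.104; consistent

Total ratio parts = 16. Expected numbers out of 1031:
  cyanogenic: 1031 × 9/16 = 579.9375
  acyanogenic: 1031 × 7/16 = 451.0625
χ² = Σ (O − E)² / E
  cyanogenic: (608 − 579.9375)² / 579.9375 = 1.3579
  acyanogenic: (423 − 451.0625)² / 451.0625 = 1.7459
χ² = 1.3579 + 1.7459 = 3.1038 ≈ 3.104
Degrees of freedom = 2 − 1 = 1; critical value at α = 0.05 is 3.841.
Since 3.104 < 3.841, we fail to reject the null hypothesis — the data are consistent with the 9:7 ratio.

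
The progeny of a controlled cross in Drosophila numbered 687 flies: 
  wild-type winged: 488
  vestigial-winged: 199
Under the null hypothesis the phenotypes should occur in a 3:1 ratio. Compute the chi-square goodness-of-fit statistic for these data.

Total ratio parts = 4. Expected numbers out of 687:
  wild-type winged: 687 × 3/4 = 515.25
  vestigial-winged: 687 × 1/4 = 171.75
χ² = Σ (O − E)² / E
  wild-type winged: (488 − 515.25)² / 515.25 = 1.4412
  vestigial-winged: (199 − 171.75)² / 171.75 = 4.3235
χ² = 1.4412 + 4.3235 = 5.7647 ≈ 5.765

5.765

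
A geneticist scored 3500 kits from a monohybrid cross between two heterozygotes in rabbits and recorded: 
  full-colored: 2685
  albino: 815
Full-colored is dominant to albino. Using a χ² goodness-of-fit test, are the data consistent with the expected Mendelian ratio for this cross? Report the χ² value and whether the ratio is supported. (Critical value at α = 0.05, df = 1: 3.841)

5.486; not consistent

For a monohybrid cross between heterozygotes with complete dominance, the expected phenotypic ratio is 3:1.
The 3:1 ratio has 4 parts, so with N = 3500 the expected counts are:
  full-colored: 3500 × 3/4 = 2625
  albino: 3500 × 1/4 = 875
χ² = Σ (O − E)² / E
  full-colored: (2685 − 2625)² / 2625 = 1.3714
  albino: (815 − 875)² / 875 = 4.1143
χ² = 1.3714 + 4.1143 = 5.4857 ≈ 5.486
Degrees of freedom = 2 − 1 = 1; critical value at α = 0.05 is 3.841.
Since 5.486 > 3.841, we reject the null hypothesis — the data do not fit the 3:1 ratio.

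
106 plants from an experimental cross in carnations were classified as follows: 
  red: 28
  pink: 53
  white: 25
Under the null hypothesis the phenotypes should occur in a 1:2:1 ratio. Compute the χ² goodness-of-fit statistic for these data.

0.170

Expected counts for N = 106 under a 1:2:1 ratio (total parts = 4):
  red: 106 × 1/4 = 26.5
  pink: 106 × 2/4 = 53
  white: 106 × 1/4 = 26.5
χ² = Σ (O − E)² / E
  red: (28 − 26.5)² / 26.5 = 0.0849
  pink: (53 − 53)² / 53 = 0.0000
  white: (25 − 26.5)² / 26.5 = 0.0849
χ² = 0.0849 + 0.0000 + 0.0849 = 0.1698 ≈ 0.170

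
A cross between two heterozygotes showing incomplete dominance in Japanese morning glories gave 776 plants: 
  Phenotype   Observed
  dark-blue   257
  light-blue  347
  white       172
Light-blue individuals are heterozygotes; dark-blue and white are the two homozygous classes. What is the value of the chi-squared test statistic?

27.286

With incomplete dominance, a heterozygote × heterozygote cross gives a 1:2:1 phenotypic ratio.
The 1:2:1 ratio has 4 parts, so with N = 776 the expected counts are:
  dark-blue: 776 × 1/4 = 194
  light-blue: 776 × 2/4 = 388
  white: 776 × 1/4 = 194
χ² = Σ (O − E)² / E
  dark-blue: (257 − 194)² / 194 = 20.4588
  light-blue: (347 − 388)² / 388 = 4.3325
  white: (172 − 194)² / 194 = 2.4948
χ² = 20.4588 + 4.3325 + 2.4948 = 27.2861 ≈ 27.286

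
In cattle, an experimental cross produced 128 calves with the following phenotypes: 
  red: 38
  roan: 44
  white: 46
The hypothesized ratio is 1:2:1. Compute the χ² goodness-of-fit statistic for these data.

Total ratio parts = 4. Expected numbers out of 128:
  red: 128 × 1/4 = 32
  roan: 128 × 2/4 = 64
  white: 128 × 1/4 = 32
χ² = Σ (O − E)² / E
  red: (38 − 32)² / 32 = 1.1250
  roan: (44 − 64)² / 64 = 6.2500
  white: (46 − 32)² / 32 = 6.1250
χ² = 1.1250 + 6.2500 + 6.1250 = 13.500

13.500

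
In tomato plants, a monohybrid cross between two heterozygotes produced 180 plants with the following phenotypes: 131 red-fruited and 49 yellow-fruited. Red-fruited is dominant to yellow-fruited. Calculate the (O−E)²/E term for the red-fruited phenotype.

For a monohybrid cross between heterozygotes with complete dominance, the expected phenotypic ratio is 3:1.
The 3:1 ratio has 4 parts, so with N = 180 the expected counts are:
  red-fruited: 180 × 3/4 = 135
  yellow-fruited: 180 × 1/4 = 45
Contribution of red-fruited: (131 − 135)² / 135 = 0.1185

0.119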